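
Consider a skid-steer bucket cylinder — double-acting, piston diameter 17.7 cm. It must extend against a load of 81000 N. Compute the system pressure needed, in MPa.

P ≈ 3.29 MPa

Cap-side area A_cap = π/4 × (17.7 cm)² = 246.1 cm^2
P = F / A = 81000 N / A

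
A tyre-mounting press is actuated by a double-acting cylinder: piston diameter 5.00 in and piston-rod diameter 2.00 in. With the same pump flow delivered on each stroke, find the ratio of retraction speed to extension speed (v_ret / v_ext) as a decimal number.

v_ret/v_ext ≈ 1.19

Cap-side area A_cap = π/4 × (5.00 in)² = 19.63 in^2
Rod-side annular area A_ann = π/4 × (5.00² − 2.00²) = 16.49 in^2
For equal Q, v ∝ 1/A, so v_ret/v_ext = A_cap/A_ann.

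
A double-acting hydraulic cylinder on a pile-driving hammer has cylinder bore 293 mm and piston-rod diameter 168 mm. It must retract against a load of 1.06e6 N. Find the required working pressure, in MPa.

Rod-side annular area A_ann = π/4 × (293² − 168²) = 45260 mm^2
Retraction: pressure acts on the annular area.
P = F / A = 1.06e6 N / A

P ≈ 23.4 MPa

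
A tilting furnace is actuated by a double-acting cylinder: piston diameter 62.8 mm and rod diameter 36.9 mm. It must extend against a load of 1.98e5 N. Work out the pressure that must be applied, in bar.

Cap-side area A_cap = π/4 × (62.8 mm)² = 3097 mm^2
P = F / A = 1.98e5 N / A

P ≈ 639 bar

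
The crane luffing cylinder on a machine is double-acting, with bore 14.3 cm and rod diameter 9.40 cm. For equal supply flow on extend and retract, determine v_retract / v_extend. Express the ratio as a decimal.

Cap-side area A_cap = π/4 × (14.3 cm)² = 160.6 cm^2
Rod-side annular area A_ann = π/4 × (14.3² − 9.40²) = 91.21 cm^2
For equal Q, v ∝ 1/A, so v_ret/v_ext = A_cap/A_ann.

v_ret/v_ext ≈ 1.76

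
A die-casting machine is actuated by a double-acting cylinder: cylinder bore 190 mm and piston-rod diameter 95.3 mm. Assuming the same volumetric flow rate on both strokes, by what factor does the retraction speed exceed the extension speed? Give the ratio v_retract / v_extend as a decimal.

v_ret/v_ext ≈ 1.34

Cap-side area A_cap = π/4 × (190 mm)² = 28350 mm^2
Rod-side annular area A_ann = π/4 × (190² − 95.3²) = 21220 mm^2
For equal Q, v ∝ 1/A, so v_ret/v_ext = A_cap/A_ann.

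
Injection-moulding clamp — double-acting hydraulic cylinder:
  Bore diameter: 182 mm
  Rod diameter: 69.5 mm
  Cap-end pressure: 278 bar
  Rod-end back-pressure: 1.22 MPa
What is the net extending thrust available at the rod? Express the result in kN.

F ≈ 696 kN

Cap-side area A_cap = π/4 × (182 mm)² = 26020 mm^2
Rod-side annular area A_ann = π/4 × (182² − 69.5²) = 22220 mm^2
Net thrust = P_cap·A_cap − P_rod·A_ann = 723.2 kN − 27.11 kN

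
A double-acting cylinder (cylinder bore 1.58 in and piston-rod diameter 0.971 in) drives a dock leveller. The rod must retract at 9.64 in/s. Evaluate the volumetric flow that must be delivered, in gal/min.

Q ≈ 3.06 gal/min

Rod-side annular area A_ann = π/4 × (1.58² − 0.971²) = 1.220 in^2
Q = A × v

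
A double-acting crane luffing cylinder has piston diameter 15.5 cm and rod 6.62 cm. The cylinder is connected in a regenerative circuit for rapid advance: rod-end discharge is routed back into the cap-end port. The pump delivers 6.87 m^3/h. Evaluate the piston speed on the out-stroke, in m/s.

In regeneration the rod-end outflow joins the pump flow into the cap end, so the net volume the pump must supply per unit advance equals the rod cross-section area.
Rod cross-section A_rod = π/4 × (6.62 cm)² = 34.42 cm^2
v = Q_pump / A_rod

v ≈ 0.554 m/s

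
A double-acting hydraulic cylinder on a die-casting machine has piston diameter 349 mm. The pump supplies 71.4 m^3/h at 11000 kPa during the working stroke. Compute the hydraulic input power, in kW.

W ≈ 218 kW

Hydraulic power = P × Q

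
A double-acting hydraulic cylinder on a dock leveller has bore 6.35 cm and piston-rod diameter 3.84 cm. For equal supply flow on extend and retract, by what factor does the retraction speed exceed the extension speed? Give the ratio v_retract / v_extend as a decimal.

Cap-side area A_cap = π/4 × (6.35 cm)² = 31.67 cm^2
Rod-side annular area A_ann = π/4 × (6.35² − 3.84²) = 20.09 cm^2
For equal Q, v ∝ 1/A, so v_ret/v_ext = A_cap/A_ann.

v_ret/v_ext ≈ 1.58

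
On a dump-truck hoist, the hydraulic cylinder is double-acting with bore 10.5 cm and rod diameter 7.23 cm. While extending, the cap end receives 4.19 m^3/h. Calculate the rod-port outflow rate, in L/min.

Cap-side area A_cap = π/4 × (10.5 cm)² = 86.59 cm^2
Rod-side annular area A_ann = π/4 × (10.5² − 7.23²) = 45.54 cm^2
Piston speed v = Q_in/A_cap; rod-end outflow Q_out = v × A_ann = Q_in × A_ann/A_cap.

Q_out ≈ 36.7 L/min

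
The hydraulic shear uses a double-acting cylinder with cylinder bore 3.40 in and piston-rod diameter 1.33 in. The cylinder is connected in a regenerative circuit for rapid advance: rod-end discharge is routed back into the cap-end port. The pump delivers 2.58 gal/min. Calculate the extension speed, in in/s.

v ≈ 7.15 in/s

In regeneration the rod-end outflow joins the pump flow into the cap end, so the net volume the pump must supply per unit advance equals the rod cross-section area.
Rod cross-section A_rod = π/4 × (1.33 in)² = 1.389 in^2
v = Q_pump / A_rod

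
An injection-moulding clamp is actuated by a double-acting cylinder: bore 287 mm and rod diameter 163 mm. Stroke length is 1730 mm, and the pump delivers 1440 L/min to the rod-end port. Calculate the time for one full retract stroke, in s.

t ≈ 3.16 s

Rod-side annular area A_ann = π/4 × (287² − 163²) = 43830 mm^2
Swept volume V = A × L; t = V / Q = A·L / Q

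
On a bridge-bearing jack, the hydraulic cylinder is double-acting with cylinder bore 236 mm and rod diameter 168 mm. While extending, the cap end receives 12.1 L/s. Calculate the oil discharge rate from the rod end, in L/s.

Q_out ≈ 5.97 L/s

Cap-side area A_cap = π/4 × (236 mm)² = 43740 mm^2
Rod-side annular area A_ann = π/4 × (236² − 168²) = 21580 mm^2
Piston speed v = Q_in/A_cap; rod-end outflow Q_out = v × A_ann = Q_in × A_ann/A_cap.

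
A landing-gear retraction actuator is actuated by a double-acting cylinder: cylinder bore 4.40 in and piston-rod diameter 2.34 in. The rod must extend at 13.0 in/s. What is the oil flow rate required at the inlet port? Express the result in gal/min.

Q ≈ 51.3 gal/min

Cap-side area A_cap = π/4 × (4.40 in)² = 15.21 in^2
Q = A × v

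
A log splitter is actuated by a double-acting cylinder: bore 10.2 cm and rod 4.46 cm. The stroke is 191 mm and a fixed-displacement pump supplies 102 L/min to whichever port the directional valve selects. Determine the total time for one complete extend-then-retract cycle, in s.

Cap-side area A_cap = π/4 × (10.2 cm)² = 81.71 cm^2
Rod-side annular area A_ann = π/4 × (10.2² − 4.46²) = 66.09 cm^2
t_ext = A_cap·L/Q = 0.9181 s
t_ret = A_ann·L/Q = 0.7425 s
t_cycle = t_ext + t_ret

t ≈ 1.66 s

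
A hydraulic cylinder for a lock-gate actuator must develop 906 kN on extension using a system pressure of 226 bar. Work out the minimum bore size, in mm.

D ≈ 226 mm

Extension force acts on the full piston face: F = P × (π/4)D².
D = √(4F / (πP)) = √(4 × 906 kN / (π × 226 bar))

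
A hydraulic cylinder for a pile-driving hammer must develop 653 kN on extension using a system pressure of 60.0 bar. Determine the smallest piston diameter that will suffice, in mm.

Extension force acts on the full piston face: F = P × (π/4)D².
D = √(4F / (πP)) = √(4 × 653 kN / (π × 60.0 bar))

D ≈ 372 mm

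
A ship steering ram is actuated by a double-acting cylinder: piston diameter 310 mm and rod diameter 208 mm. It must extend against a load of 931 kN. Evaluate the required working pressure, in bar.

Cap-side area A_cap = π/4 × (310 mm)² = 75480 mm^2
P = F / A = 931 kN / A

P ≈ 123 bar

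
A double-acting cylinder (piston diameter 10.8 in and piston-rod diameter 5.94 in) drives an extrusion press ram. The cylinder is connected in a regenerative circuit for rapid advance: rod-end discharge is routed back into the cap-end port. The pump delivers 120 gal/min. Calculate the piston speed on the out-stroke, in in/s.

In regeneration the rod-end outflow joins the pump flow into the cap end, so the net volume the pump must supply per unit advance equals the rod cross-section area.
Rod cross-section A_rod = π/4 × (5.94 in)² = 27.71 in^2
v = Q_pump / A_rod

v ≈ 16.7 in/s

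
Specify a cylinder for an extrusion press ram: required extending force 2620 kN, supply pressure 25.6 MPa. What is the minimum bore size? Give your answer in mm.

D ≈ 361 mm

Extension force acts on the full piston face: F = P × (π/4)D².
D = √(4F / (πP)) = √(4 × 2620 kN / (π × 25.6 MPa))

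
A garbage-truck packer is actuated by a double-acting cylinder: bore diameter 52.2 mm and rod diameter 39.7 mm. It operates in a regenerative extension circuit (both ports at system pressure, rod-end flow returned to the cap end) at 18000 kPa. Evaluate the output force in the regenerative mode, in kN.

F ≈ 22.3 kN

With equal pressure on both faces, forces on the annular region cancel; the net push is pressure × rod cross-section.
Rod cross-section A_rod = π/4 × (39.7 mm)² = 1238 mm^2
F = P × A_rod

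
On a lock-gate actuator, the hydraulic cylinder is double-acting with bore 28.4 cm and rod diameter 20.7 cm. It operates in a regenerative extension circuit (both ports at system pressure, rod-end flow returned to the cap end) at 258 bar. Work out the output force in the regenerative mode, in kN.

F ≈ 868 kN

With equal pressure on both faces, forces on the annular region cancel; the net push is pressure × rod cross-section.
Rod cross-section A_rod = π/4 × (20.7 cm)² = 336.5 cm^2
F = P × A_rod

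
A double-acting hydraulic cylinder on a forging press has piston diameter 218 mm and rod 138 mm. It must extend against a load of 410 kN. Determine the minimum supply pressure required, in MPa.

P ≈ 11.0 MPa

Cap-side area A_cap = π/4 × (218 mm)² = 37330 mm^2
P = F / A = 410 kN / A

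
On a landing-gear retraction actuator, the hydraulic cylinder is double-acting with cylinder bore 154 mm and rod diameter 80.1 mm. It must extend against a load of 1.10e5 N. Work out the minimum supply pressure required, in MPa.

P ≈ 5.91 MPa

Cap-side area A_cap = π/4 × (154 mm)² = 18630 mm^2
P = F / A = 1.10e5 N / A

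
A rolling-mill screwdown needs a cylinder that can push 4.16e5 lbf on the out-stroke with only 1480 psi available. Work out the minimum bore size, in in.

D ≈ 18.9 in

Extension force acts on the full piston face: F = P × (π/4)D².
D = √(4F / (πP)) = √(4 × 4.16e5 lbf / (π × 1480 psi))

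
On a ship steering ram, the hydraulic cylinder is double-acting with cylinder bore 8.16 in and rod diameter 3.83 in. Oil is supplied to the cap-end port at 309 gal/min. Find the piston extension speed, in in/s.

Cap-side area A_cap = π/4 × (8.16 in)² = 52.30 in^2
v = Q / A

v ≈ 22.7 in/s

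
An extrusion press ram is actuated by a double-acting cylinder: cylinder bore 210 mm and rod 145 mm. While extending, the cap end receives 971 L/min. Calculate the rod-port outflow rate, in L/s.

Q_out ≈ 8.47 L/s

Cap-side area A_cap = π/4 × (210 mm)² = 34640 mm^2
Rod-side annular area A_ann = π/4 × (210² − 145²) = 18120 mm^2
Piston speed v = Q_in/A_cap; rod-end outflow Q_out = v × A_ann = Q_in × A_ann/A_cap.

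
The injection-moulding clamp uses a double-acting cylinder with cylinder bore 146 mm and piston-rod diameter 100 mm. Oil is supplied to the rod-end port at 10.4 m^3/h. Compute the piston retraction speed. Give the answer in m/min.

v ≈ 19.5 m/min

Rod-side annular area A_ann = π/4 × (146² − 100²) = 8888 mm^2
Flow into the rod-end port fills the annular volume.
v = Q / A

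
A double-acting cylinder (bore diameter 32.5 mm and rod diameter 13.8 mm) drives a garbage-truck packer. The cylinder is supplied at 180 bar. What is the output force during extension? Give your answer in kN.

F ≈ 14.9 kN

Cap-side area A_cap = π/4 × (32.5 mm)² = 829.6 mm^2
F = P × A_cap = 180 bar × A_cap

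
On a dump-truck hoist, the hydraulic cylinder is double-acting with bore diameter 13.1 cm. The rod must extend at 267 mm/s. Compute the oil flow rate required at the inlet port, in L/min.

Q ≈ 216 L/min

Cap-side area A_cap = π/4 × (13.1 cm)² = 134.8 cm^2
Q = A × v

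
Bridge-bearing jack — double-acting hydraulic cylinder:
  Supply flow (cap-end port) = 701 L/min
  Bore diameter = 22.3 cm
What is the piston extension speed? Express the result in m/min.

v ≈ 17.9 m/min

Cap-side area A_cap = π/4 × (22.3 cm)² = 390.6 cm^2
v = Q / A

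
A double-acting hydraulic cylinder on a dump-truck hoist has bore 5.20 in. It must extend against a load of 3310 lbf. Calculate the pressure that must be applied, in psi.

P ≈ 156 psi

Cap-side area A_cap = π/4 × (5.20 in)² = 21.24 in^2
P = F / A = 3310 lbf / A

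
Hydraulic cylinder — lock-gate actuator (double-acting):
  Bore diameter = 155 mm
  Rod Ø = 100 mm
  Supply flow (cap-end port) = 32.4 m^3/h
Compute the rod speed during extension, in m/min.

v ≈ 28.6 m/min

Cap-side area A_cap = π/4 × (155 mm)² = 18870 mm^2
v = Q / A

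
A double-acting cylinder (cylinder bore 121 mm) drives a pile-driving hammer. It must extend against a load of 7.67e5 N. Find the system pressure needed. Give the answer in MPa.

Cap-side area A_cap = π/4 × (121 mm)² = 11500 mm^2
P = F / A = 7.67e5 N / A

P ≈ 66.7 MPa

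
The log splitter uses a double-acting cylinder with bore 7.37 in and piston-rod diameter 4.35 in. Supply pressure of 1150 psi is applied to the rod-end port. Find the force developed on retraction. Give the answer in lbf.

F ≈ 32000 lbf

Rod-side annular area A_ann = π/4 × (7.37² − 4.35²) = 27.80 in^2
On retraction the pressure acts on the annular area (bore minus rod).
F = P × A_ann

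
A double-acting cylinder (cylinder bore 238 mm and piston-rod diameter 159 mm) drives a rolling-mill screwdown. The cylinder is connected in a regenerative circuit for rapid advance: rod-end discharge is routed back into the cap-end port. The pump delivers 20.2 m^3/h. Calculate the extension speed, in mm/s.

v ≈ 283 mm/s

In regeneration the rod-end outflow joins the pump flow into the cap end, so the net volume the pump must supply per unit advance equals the rod cross-section area.
Rod cross-section A_rod = π/4 × (159 mm)² = 19860 mm^2
v = Q_pump / A_rod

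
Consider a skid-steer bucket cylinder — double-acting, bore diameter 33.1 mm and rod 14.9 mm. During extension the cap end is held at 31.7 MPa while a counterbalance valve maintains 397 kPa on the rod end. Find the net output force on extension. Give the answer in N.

F ≈ 27000 N

Cap-side area A_cap = π/4 × (33.1 mm)² = 860.5 mm^2
Rod-side annular area A_ann = π/4 × (33.1² − 14.9²) = 686.1 mm^2
Net thrust = P_cap·A_cap − P_rod·A_ann = 27280 N − 272.4 N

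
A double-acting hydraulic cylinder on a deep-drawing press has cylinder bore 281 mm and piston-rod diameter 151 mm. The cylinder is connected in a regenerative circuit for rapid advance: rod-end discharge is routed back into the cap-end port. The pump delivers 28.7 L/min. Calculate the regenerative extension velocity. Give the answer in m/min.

v ≈ 1.60 m/min

In regeneration the rod-end outflow joins the pump flow into the cap end, so the net volume the pump must supply per unit advance equals the rod cross-section area.
Rod cross-section A_rod = π/4 × (151 mm)² = 17910 mm^2
v = Q_pump / A_rod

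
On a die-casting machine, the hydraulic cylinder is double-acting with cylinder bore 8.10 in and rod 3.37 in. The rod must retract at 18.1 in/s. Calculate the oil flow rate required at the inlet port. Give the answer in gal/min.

Rod-side annular area A_ann = π/4 × (8.10² − 3.37²) = 42.61 in^2
Q = A × v

Q ≈ 200 gal/min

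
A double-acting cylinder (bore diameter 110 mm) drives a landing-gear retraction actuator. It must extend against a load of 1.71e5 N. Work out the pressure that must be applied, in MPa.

P ≈ 18.0 MPa

Cap-side area A_cap = π/4 × (110 mm)² = 9503 mm^2
P = F / A = 1.71e5 N / A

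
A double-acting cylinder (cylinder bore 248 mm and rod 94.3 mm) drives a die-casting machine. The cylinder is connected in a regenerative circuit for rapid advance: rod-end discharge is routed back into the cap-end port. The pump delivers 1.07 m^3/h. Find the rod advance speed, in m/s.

In regeneration the rod-end outflow joins the pump flow into the cap end, so the net volume the pump must supply per unit advance equals the rod cross-section area.
Rod cross-section A_rod = π/4 × (94.3 mm)² = 6984 mm^2
v = Q_pump / A_rod

v ≈ 0.0426 m/s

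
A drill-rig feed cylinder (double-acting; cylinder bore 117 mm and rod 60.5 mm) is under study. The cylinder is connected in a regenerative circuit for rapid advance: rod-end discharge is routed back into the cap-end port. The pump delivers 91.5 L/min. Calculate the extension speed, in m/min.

In regeneration the rod-end outflow joins the pump flow into the cap end, so the net volume the pump must supply per unit advance equals the rod cross-section area.
Rod cross-section A_rod = π/4 × (60.5 mm)² = 2875 mm^2
v = Q_pump / A_rod

v ≈ 31.8 m/min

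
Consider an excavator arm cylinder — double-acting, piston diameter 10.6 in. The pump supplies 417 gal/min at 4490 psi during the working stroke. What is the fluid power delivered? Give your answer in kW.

W ≈ 814 kW

Hydraulic power = P × Q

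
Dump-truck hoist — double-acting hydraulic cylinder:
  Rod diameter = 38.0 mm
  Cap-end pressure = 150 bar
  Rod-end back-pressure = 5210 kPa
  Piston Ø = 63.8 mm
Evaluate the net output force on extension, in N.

Cap-side area A_cap = π/4 × (63.8 mm)² = 3197 mm^2
Rod-side annular area A_ann = π/4 × (63.8² − 38.0²) = 2063 mm^2
Net thrust = P_cap·A_cap − P_rod·A_ann = 47950 N − 10750 N

F ≈ 37200 N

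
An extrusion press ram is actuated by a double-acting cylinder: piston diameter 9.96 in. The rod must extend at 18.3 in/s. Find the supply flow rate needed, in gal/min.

Cap-side area A_cap = π/4 × (9.96 in)² = 77.91 in^2
Q = A × v

Q ≈ 370 gal/min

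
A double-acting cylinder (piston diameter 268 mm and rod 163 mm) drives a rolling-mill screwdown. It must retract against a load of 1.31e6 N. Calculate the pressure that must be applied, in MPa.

Rod-side annular area A_ann = π/4 × (268² − 163²) = 35540 mm^2
Retraction: pressure acts on the annular area.
P = F / A = 1.31e6 N / A

P ≈ 36.9 MPa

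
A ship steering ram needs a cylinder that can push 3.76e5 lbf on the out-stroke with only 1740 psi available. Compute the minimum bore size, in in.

D ≈ 16.6 in

Extension force acts on the full piston face: F = P × (π/4)D².
D = √(4F / (πP)) = √(4 × 3.76e5 lbf / (π × 1740 psi))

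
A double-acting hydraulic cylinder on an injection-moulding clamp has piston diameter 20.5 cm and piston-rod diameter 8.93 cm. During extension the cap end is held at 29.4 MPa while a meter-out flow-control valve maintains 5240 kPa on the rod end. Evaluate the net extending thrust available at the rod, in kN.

Cap-side area A_cap = π/4 × (20.5 cm)² = 330.1 cm^2
Rod-side annular area A_ann = π/4 × (20.5² − 8.93²) = 267.4 cm^2
Net thrust = P_cap·A_cap − P_rod·A_ann = 970.4 kN − 140.1 kN

F ≈ 830 kN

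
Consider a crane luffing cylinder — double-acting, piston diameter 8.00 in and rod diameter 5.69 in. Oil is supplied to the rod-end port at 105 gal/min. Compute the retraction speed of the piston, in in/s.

Rod-side annular area A_ann = π/4 × (8.00² − 5.69²) = 24.84 in^2
Flow into the rod-end port fills the annular volume.
v = Q / A

v ≈ 16.3 in/s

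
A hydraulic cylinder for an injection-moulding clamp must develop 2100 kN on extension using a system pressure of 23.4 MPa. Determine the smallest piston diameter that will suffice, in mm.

D ≈ 338 mm

Extension force acts on the full piston face: F = P × (π/4)D².
D = √(4F / (πP)) = √(4 × 2100 kN / (π × 23.4 MPa))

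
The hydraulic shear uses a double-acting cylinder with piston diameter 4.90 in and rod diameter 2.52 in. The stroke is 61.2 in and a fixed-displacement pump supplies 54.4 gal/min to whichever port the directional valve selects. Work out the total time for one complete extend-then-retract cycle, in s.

Cap-side area A_cap = π/4 × (4.90 in)² = 18.86 in^2
Rod-side annular area A_ann = π/4 × (4.90² − 2.52²) = 13.87 in^2
t_ext = A_cap·L/Q = 5.510 s
t_ret = A_ann·L/Q = 4.053 s
t_cycle = t_ext + t_ret

t ≈ 9.56 s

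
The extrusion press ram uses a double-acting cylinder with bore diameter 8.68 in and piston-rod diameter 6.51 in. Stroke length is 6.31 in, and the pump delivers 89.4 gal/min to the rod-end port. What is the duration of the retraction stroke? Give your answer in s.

t ≈ 0.475 s

Rod-side annular area A_ann = π/4 × (8.68² − 6.51²) = 25.89 in^2
Swept volume V = A × L; t = V / Q = A·L / Q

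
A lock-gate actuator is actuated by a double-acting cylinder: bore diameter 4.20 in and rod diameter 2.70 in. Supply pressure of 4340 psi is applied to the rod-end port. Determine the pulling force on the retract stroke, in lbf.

F ≈ 35300 lbf

Rod-side annular area A_ann = π/4 × (4.20² − 2.70²) = 8.129 in^2
On retraction the pressure acts on the annular area (bore minus rod).
F = P × A_ann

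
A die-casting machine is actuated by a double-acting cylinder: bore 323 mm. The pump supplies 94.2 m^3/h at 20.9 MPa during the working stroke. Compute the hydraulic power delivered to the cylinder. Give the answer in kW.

W ≈ 547 kW

Hydraulic power = P × Q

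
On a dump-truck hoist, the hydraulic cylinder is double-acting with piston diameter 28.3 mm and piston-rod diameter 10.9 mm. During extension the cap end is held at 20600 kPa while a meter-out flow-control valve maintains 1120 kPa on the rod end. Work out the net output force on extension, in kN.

F ≈ 12.4 kN

Cap-side area A_cap = π/4 × (28.3 mm)² = 629.0 mm^2
Rod-side annular area A_ann = π/4 × (28.3² − 10.9²) = 535.7 mm^2
Net thrust = P_cap·A_cap − P_rod·A_ann = 12.96 kN − 0.6000 kN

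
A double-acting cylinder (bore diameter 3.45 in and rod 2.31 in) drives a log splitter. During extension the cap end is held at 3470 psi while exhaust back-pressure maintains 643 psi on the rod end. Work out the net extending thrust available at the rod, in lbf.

F ≈ 29100 lbf

Cap-side area A_cap = π/4 × (3.45 in)² = 9.348 in^2
Rod-side annular area A_ann = π/4 × (3.45² − 2.31²) = 5.157 in^2
Net thrust = P_cap·A_cap − P_rod·A_ann = 32440 lbf − 3316 lbf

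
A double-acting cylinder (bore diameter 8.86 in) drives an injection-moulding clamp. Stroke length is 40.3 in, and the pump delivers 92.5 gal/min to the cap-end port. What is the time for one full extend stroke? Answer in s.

Cap-side area A_cap = π/4 × (8.86 in)² = 61.65 in^2
Swept volume V = A × L; t = V / Q = A·L / Q

t ≈ 6.98 s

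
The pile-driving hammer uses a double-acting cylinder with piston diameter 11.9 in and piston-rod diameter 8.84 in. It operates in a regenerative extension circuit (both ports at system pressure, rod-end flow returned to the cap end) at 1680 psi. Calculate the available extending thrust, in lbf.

F ≈ 1.03e5 lbf

With equal pressure on both faces, forces on the annular region cancel; the net push is pressure × rod cross-section.
Rod cross-section A_rod = π/4 × (8.84 in)² = 61.38 in^2
F = P × A_rod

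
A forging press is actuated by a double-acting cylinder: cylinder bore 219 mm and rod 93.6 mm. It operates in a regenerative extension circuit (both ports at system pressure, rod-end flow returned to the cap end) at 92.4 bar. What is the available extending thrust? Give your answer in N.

F ≈ 63600 N

With equal pressure on both faces, forces on the annular region cancel; the net push is pressure × rod cross-section.
Rod cross-section A_rod = π/4 × (93.6 mm)² = 6881 mm^2
F = P × A_rod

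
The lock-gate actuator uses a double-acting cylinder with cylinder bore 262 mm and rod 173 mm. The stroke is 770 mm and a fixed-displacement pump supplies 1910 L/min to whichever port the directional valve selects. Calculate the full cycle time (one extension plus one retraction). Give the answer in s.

Cap-side area A_cap = π/4 × (262 mm)² = 53910 mm^2
Rod-side annular area A_ann = π/4 × (262² − 173²) = 30410 mm^2
t_ext = A_cap·L/Q = 1.304 s
t_ret = A_ann·L/Q = 0.7355 s
t_cycle = t_ext + t_ret

t ≈ 2.04 s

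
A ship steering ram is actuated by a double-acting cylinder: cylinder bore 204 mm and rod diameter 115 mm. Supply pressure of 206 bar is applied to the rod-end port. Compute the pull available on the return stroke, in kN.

F ≈ 459 kN

Rod-side annular area A_ann = π/4 × (204² − 115²) = 22300 mm^2
On retraction the pressure acts on the annular area (bore minus rod).
F = P × A_ann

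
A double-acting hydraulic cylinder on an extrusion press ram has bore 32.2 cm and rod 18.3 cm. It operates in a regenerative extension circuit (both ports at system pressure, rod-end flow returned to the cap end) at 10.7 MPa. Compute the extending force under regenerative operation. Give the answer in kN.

With equal pressure on both faces, forces on the annular region cancel; the net push is pressure × rod cross-section.
Rod cross-section A_rod = π/4 × (18.3 cm)² = 263.0 cm^2
F = P × A_rod

F ≈ 281 kN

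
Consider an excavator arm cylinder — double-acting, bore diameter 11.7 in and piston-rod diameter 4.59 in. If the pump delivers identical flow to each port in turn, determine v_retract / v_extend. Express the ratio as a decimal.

v_ret/v_ext ≈ 1.18

Cap-side area A_cap = π/4 × (11.7 in)² = 107.5 in^2
Rod-side annular area A_ann = π/4 × (11.7² − 4.59²) = 90.97 in^2
For equal Q, v ∝ 1/A, so v_ret/v_ext = A_cap/A_ann.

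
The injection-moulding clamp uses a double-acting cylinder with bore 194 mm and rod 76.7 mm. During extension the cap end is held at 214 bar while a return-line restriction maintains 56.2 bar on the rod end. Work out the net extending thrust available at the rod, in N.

Cap-side area A_cap = π/4 × (194 mm)² = 29560 mm^2
Rod-side annular area A_ann = π/4 × (194² − 76.7²) = 24940 mm^2
Net thrust = P_cap·A_cap − P_rod·A_ann = 6.326e5 N − 1.402e5 N

F ≈ 4.92e5 N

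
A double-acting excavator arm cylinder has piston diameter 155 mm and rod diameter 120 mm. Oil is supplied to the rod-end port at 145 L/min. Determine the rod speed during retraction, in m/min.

Rod-side annular area A_ann = π/4 × (155² − 120²) = 7559 mm^2
Flow into the rod-end port fills the annular volume.
v = Q / A

v ≈ 19.2 m/min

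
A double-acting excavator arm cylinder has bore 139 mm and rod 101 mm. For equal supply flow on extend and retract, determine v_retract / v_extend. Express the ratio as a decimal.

Cap-side area A_cap = π/4 × (139 mm)² = 15170 mm^2
Rod-side annular area A_ann = π/4 × (139² − 101²) = 7163 mm^2
For equal Q, v ∝ 1/A, so v_ret/v_ext = A_cap/A_ann.

v_ret/v_ext ≈ 2.12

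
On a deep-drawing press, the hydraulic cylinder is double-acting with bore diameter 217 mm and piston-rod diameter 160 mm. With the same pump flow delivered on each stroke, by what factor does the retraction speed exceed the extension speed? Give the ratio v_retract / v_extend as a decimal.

Cap-side area A_cap = π/4 × (217 mm)² = 36980 mm^2
Rod-side annular area A_ann = π/4 × (217² − 160²) = 16880 mm^2
For equal Q, v ∝ 1/A, so v_ret/v_ext = A_cap/A_ann.

v_ret/v_ext ≈ 2.19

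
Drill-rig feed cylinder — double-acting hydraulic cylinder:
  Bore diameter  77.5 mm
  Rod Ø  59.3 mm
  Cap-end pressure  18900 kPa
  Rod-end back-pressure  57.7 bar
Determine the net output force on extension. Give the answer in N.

F ≈ 77900 N

Cap-side area A_cap = π/4 × (77.5 mm)² = 4717 mm^2
Rod-side annular area A_ann = π/4 × (77.5² − 59.3²) = 1955 mm^2
Net thrust = P_cap·A_cap − P_rod·A_ann = 89160 N − 11280 N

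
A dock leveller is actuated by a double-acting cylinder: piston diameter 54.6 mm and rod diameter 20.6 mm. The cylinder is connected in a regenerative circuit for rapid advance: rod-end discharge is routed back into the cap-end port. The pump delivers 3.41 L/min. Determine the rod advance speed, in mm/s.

v ≈ 171 mm/s

In regeneration the rod-end outflow joins the pump flow into the cap end, so the net volume the pump must supply per unit advance equals the rod cross-section area.
Rod cross-section A_rod = π/4 × (20.6 mm)² = 333.3 mm^2
v = Q_pump / A_rod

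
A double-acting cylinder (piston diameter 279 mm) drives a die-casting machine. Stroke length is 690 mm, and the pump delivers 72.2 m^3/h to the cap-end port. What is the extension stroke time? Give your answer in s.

t ≈ 2.10 s

Cap-side area A_cap = π/4 × (279 mm)² = 61140 mm^2
Swept volume V = A × L; t = V / Q = A·L / Q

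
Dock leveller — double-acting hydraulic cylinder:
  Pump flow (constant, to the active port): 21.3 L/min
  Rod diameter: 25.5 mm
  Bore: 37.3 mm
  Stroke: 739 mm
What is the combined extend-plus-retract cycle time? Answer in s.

Cap-side area A_cap = π/4 × (37.3 mm)² = 1093 mm^2
Rod-side annular area A_ann = π/4 × (37.3² − 25.5²) = 582.0 mm^2
t_ext = A_cap·L/Q = 2.275 s
t_ret = A_ann·L/Q = 1.212 s
t_cycle = t_ext + t_ret

t ≈ 3.49 s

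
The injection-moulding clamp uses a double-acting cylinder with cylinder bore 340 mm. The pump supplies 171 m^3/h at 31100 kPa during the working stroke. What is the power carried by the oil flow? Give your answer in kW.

Hydraulic power = P × Q

W ≈ 1480 kW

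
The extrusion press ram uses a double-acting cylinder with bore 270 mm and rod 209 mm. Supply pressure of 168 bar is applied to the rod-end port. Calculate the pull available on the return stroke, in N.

F ≈ 3.86e5 N

Rod-side annular area A_ann = π/4 × (270² − 209²) = 22950 mm^2
On retraction the pressure acts on the annular area (bore minus rod).
F = P × A_ann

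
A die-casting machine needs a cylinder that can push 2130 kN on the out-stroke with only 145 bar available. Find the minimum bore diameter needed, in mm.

D ≈ 432 mm

Extension force acts on the full piston face: F = P × (π/4)D².
D = √(4F / (πP)) = √(4 × 2130 kN / (π × 145 bar))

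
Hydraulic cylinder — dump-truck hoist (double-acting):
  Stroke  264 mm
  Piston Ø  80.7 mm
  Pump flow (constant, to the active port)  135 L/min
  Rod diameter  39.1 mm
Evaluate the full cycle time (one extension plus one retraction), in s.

Cap-side area A_cap = π/4 × (80.7 mm)² = 5115 mm^2
Rod-side annular area A_ann = π/4 × (80.7² − 39.1²) = 3914 mm^2
t_ext = A_cap·L/Q = 0.6001 s
t_ret = A_ann·L/Q = 0.4593 s
t_cycle = t_ext + t_ret

t ≈ 1.06 s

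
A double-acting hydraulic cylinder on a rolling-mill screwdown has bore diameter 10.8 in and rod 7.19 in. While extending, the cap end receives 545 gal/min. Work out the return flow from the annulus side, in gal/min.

Q_out ≈ 303 gal/min

Cap-side area A_cap = π/4 × (10.8 in)² = 91.61 in^2
Rod-side annular area A_ann = π/4 × (10.8² − 7.19²) = 51.01 in^2
Piston speed v = Q_in/A_cap; rod-end outflow Q_out = v × A_ann = Q_in × A_ann/A_cap.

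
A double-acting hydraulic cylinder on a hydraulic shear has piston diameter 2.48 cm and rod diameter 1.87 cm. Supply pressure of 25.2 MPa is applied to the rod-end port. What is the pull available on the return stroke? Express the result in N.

F ≈ 5250 N

Rod-side annular area A_ann = π/4 × (2.48² − 1.87²) = 2.084 cm^2
On retraction the pressure acts on the annular area (bore minus rod).
F = P × A_ann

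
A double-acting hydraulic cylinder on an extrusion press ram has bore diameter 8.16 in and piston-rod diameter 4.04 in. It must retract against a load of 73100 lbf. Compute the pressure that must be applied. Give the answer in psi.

P ≈ 1850 psi

Rod-side annular area A_ann = π/4 × (8.16² − 4.04²) = 39.48 in^2
Retraction: pressure acts on the annular area.
P = F / A = 73100 lbf / A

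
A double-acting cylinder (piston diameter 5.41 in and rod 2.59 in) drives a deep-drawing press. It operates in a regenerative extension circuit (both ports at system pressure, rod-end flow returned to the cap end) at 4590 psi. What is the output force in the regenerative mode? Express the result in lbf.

With equal pressure on both faces, forces on the annular region cancel; the net push is pressure × rod cross-section.
Rod cross-section A_rod = π/4 × (2.59 in)² = 5.269 in^2
F = P × A_rod

F ≈ 24200 lbf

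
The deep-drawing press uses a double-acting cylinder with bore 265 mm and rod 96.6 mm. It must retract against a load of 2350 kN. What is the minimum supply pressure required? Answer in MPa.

P ≈ 49.1 MPa

Rod-side annular area A_ann = π/4 × (265² − 96.6²) = 47830 mm^2
Retraction: pressure acts on the annular area.
P = F / A = 2350 kN / A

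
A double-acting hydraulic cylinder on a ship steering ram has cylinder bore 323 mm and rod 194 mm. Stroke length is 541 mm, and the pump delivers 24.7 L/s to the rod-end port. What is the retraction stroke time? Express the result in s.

t ≈ 1.15 s

Rod-side annular area A_ann = π/4 × (323² − 194²) = 52380 mm^2
Swept volume V = A × L; t = V / Q = A·L / Q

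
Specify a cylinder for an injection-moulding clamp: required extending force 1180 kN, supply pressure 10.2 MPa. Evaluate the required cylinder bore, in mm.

D ≈ 384 mm

Extension force acts on the full piston face: F = P × (π/4)D².
D = √(4F / (πP)) = √(4 × 1180 kN / (π × 10.2 MPa))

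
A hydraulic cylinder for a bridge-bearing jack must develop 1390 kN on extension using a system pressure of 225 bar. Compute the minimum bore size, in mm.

D ≈ 280 mm

Extension force acts on the full piston face: F = P × (π/4)D².
D = √(4F / (πP)) = √(4 × 1390 kN / (π × 225 bar))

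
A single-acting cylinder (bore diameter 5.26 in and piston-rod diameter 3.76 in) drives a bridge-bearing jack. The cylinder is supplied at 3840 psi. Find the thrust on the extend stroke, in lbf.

Cap-side area A_cap = π/4 × (5.26 in)² = 21.73 in^2
F = P × A_cap = 3840 psi × A_cap

F ≈ 83400 lbf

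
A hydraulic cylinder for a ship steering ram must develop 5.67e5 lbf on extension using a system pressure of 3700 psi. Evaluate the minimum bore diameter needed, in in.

D ≈ 14.0 in

Extension force acts on the full piston face: F = P × (π/4)D².
D = √(4F / (πP)) = √(4 × 5.67e5 lbf / (π × 3700 psi))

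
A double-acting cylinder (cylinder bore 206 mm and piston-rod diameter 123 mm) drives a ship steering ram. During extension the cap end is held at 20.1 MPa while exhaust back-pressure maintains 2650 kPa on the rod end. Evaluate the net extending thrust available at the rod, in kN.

Cap-side area A_cap = π/4 × (206 mm)² = 33330 mm^2
Rod-side annular area A_ann = π/4 × (206² − 123²) = 21450 mm^2
Net thrust = P_cap·A_cap − P_rod·A_ann = 669.9 kN − 56.83 kN

F ≈ 613 kN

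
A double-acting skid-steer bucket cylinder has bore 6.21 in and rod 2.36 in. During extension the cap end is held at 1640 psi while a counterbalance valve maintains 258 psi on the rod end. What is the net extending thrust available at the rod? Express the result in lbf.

F ≈ 43000 lbf

Cap-side area A_cap = π/4 × (6.21 in)² = 30.29 in^2
Rod-side annular area A_ann = π/4 × (6.21² − 2.36²) = 25.91 in^2
Net thrust = P_cap·A_cap − P_rod·A_ann = 49670 lbf − 6686 lbf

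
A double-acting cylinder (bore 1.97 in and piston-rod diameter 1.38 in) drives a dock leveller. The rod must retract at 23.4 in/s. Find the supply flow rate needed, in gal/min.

Rod-side annular area A_ann = π/4 × (1.97² − 1.38²) = 1.552 in^2
Q = A × v

Q ≈ 9.43 gal/min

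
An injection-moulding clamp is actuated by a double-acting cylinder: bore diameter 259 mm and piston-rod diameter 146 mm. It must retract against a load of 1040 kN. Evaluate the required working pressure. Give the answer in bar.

P ≈ 289 bar

Rod-side annular area A_ann = π/4 × (259² − 146²) = 35940 mm^2
Retraction: pressure acts on the annular area.
P = F / A = 1040 kN / A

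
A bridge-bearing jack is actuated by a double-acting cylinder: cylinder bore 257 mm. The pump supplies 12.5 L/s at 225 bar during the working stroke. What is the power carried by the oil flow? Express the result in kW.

Hydraulic power = P × Q

W ≈ 281 kW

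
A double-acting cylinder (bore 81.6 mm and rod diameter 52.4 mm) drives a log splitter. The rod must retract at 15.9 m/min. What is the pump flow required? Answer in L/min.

Rod-side annular area A_ann = π/4 × (81.6² − 52.4²) = 3073 mm^2
Q = A × v

Q ≈ 48.9 L/min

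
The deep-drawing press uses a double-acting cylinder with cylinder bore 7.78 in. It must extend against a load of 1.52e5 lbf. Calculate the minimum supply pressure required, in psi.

P ≈ 3200 psi

Cap-side area A_cap = π/4 × (7.78 in)² = 47.54 in^2
P = F / A = 1.52e5 lbf / A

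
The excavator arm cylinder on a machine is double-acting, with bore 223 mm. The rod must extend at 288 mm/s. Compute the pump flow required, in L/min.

Cap-side area A_cap = π/4 × (223 mm)² = 39060 mm^2
Q = A × v

Q ≈ 675 L/min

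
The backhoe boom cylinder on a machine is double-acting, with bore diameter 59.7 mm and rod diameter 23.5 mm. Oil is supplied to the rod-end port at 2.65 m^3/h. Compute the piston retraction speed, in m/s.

Rod-side annular area A_ann = π/4 × (59.7² − 23.5²) = 2365 mm^2
Flow into the rod-end port fills the annular volume.
v = Q / A

v ≈ 0.311 m/s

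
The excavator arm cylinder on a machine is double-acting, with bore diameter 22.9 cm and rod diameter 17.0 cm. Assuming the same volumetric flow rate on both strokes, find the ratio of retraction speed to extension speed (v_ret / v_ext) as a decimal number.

v_ret/v_ext ≈ 2.23

Cap-side area A_cap = π/4 × (22.9 cm)² = 411.9 cm^2
Rod-side annular area A_ann = π/4 × (22.9² − 17.0²) = 184.9 cm^2
For equal Q, v ∝ 1/A, so v_ret/v_ext = A_cap/A_ann.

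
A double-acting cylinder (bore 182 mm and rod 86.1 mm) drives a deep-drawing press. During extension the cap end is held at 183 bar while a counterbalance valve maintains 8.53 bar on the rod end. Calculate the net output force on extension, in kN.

Cap-side area A_cap = π/4 × (182 mm)² = 26020 mm^2
Rod-side annular area A_ann = π/4 × (182² − 86.1²) = 20190 mm^2
Net thrust = P_cap·A_cap − P_rod·A_ann = 476.1 kN − 17.22 kN

F ≈ 459 kN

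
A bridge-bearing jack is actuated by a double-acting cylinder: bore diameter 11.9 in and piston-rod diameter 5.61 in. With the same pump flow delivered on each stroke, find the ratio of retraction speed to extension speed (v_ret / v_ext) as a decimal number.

v_ret/v_ext ≈ 1.29

Cap-side area A_cap = π/4 × (11.9 in)² = 111.2 in^2
Rod-side annular area A_ann = π/4 × (11.9² − 5.61²) = 86.50 in^2
For equal Q, v ∝ 1/A, so v_ret/v_ext = A_cap/A_ann.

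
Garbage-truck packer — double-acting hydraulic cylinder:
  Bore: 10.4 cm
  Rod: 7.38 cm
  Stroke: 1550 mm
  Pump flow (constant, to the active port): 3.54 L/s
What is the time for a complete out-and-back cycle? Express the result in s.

Cap-side area A_cap = π/4 × (10.4 cm)² = 84.95 cm^2
Rod-side annular area A_ann = π/4 × (10.4² − 7.38²) = 42.17 cm^2
t_ext = A_cap·L/Q = 3.720 s
t_ret = A_ann·L/Q = 1.847 s
t_cycle = t_ext + t_ret

t ≈ 5.57 s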